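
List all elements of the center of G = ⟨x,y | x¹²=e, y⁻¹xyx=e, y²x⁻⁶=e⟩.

An element z ∈ Z(G) iff z commutes with every generator.
For example x⁶ is central: (x⁶)·x = x⁷ = x·(x⁶); (x⁶)·y = y⁻¹ = y·(x⁶).
Whereas x ∉ Z(G) since x·y = xy ≠ x⁵y⁻¹ = y·x.
Checking each of the 24 elements this way gives Z(G) = {e, x⁶}, of order 2.

Answer: {e, x⁶}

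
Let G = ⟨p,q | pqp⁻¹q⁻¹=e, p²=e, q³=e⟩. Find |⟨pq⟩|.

|⟨pq⟩| equals the order of pq. Compute successive powers until reaching e:
  (pq)¹ = pq, (pq)² = q², (pq)³ = p, (pq)⁴ = q, (pq)⁵ = pq², (pq)⁶ = e.
The smallest positive k with (pq)ᵏ = e is 6, so |⟨pq⟩| = 6.

Answer: 6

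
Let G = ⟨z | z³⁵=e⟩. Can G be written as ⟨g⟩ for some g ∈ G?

|G| = 35. The element z has order 35 (its powers give 35 distinct elements), so ⟨z⟩ = G and G is cyclic.

Answer: Yes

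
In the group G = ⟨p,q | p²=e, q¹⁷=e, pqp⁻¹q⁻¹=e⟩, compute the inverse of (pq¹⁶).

The order of (pq¹⁶) is 34 (smallest k with (pq¹⁶)ᵏ = e), so (pq¹⁶)⁻¹ = (pq¹⁶)³³ = pq.
Check: (pq¹⁶) · (pq) → (pq¹⁶) · p = q¹⁶;   (q¹⁶) · q = e, giving e as required.

Answer: pq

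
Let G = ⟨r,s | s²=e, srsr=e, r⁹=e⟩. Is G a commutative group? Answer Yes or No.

r·s = rs but s·r = r⁸s, so r·s ≠ s·r and G is not abelian.

Answer: No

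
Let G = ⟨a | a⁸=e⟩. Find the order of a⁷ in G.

Compute successive powers until reaching e:
  (a⁷)¹ = a⁷, (a⁷)² = a⁶, (a⁷)³ = a⁵, (a⁷)⁴ = a⁴, (a⁷)⁵ = a³, (a⁷)⁶ = a², (a⁷)⁷ = a, (a⁷)⁸ = e.
The smallest positive k with (a⁷)ᵏ = e is 8.

Answer: 8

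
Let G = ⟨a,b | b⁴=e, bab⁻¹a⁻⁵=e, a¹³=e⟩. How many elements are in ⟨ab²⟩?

|⟨ab²⟩| equals the order of ab². Compute successive powers until reaching e:
  (ab²)¹ = ab², (ab²)² = e.
The smallest positive k with (ab²)ᵏ = e is 2, so |⟨ab²⟩| = 2.

Answer: 2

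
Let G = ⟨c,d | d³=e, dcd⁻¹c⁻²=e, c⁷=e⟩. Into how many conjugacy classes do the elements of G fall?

The conjugacy classes (representative and size) are:
  [e] (size 1), [c²] (size 3), [c⁵] (size 3), [d] (size 7), [d²] (size 7).
Class equation: 1 + 3 + 3 + 7 + 7 = 21 = |G|. So G has 5 conjugacy classes.

Answer: 5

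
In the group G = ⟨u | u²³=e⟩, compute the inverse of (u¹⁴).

The order of (u¹⁴) is 23 (smallest k with (u¹⁴)ᵏ = e), so (u¹⁴)⁻¹ = (u¹⁴)²² = u⁹.
Check: (u¹⁴) · (u⁹) → (u¹⁴) · u⁹ = e, giving e as required.

Answer: u⁹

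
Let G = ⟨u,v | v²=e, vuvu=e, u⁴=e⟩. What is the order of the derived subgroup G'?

G' = [G, G] is generated by all commutators. The generator-pair commutators are: [u, v] = u².
The subgroup they normally generate is {e, u²}, of order 2.
Check: |G/G'| = 8/2 = 4 is the order of the abelianisation.

Answer: 2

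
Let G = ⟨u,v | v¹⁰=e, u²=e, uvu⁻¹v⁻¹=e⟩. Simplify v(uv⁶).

Compute v · (uv⁶) by multiplying left to right and reducing via the relations at each step:
  v · u = uv
  (uv) · v⁶ = uv⁷

Answer: uv⁷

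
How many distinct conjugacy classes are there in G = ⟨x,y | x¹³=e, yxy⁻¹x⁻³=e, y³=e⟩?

The conjugacy classes (representative and size) are:
  [e] (size 1), [x] (size 3), [x⁵] (size 3), [x¹⁰] (size 3), [x⁸] (size 3), [x¹⁰y] (size 13), [x⁷y²] (size 13).
Class equation: 1 + 3 + 3 + 3 + 3 + 13 + 13 = 39 = |G|. So G has 7 conjugacy classes.

Answer: 7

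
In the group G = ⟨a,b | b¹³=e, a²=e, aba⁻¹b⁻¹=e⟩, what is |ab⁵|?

Compute successive powers until reaching e:
  (ab⁵)¹ = ab⁵, (ab⁵)² = b¹⁰, (ab⁵)³ = ab², (ab⁵)⁴ = b⁷, (ab⁵)⁵ = ab¹², (ab⁵)⁶ = b⁴, (ab⁵)⁷ = ab⁹, (ab⁵)⁸ = b, (ab⁵)⁹ = ab⁶, (ab⁵)¹⁰ = b¹¹, (ab⁵)¹¹ = ab³, (ab⁵)¹² = b⁸, (ab⁵)¹³ = a, (ab⁵)¹⁴ = b⁵, (ab⁵)¹⁵ = ab¹⁰, (ab⁵)¹⁶ = b², (ab⁵)¹⁷ = ab⁷, (ab⁵)¹⁸ = b¹², (ab⁵)¹⁹ = ab⁴, (ab⁵)²⁰ = b⁹, (ab⁵)²¹ = ab, (ab⁵)²² = b⁶, (ab⁵)²³ = ab¹¹, (ab⁵)²⁴ = b³, (ab⁵)²⁵ = ab⁸, (ab⁵)²⁶ = e.
The smallest positive k with (ab⁵)ᵏ = e is 26.

Answer: 26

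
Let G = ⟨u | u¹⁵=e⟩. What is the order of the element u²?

Compute successive powers until reaching e:
  (u²)¹ = u², (u²)² = u⁴, (u²)³ = u⁶, (u²)⁴ = u⁸, (u²)⁵ = u¹⁰, (u²)⁶ = u¹², (u²)⁷ = u¹⁴, (u²)⁸ = u, (u²)⁹ = u³, (u²)¹⁰ = u⁵, (u²)¹¹ = u⁷, (u²)¹² = u⁹, (u²)¹³ = u¹¹, (u²)¹⁴ = u¹³, (u²)¹⁵ = e.
The smallest positive k with (u²)ᵏ = e is 15.

Answer: 15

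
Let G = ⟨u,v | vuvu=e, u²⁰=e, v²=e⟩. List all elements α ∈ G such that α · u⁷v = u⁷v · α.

⟨u⁷v⟩ ⊆ C_G(u⁷v) since powers of u⁷v commute with u⁷v; so |C_G(u⁷v)| ≥ |⟨u⁷v⟩| = 2.
By orbit–stabilizer, |C_G(u⁷v)| = |G| / |conj. class of u⁷v| = 40 / 10 = 4.
The 4 elements commuting with u⁷v are {e, u¹⁰, u⁷v, u¹⁷v}.

Answer: {e, u¹⁰, u⁷v, u¹⁷v}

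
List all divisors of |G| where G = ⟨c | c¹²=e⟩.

|G| = 12 = 2² · 3. By Lagrange's theorem the order of any subgroup divides 12; the divisors of 12 are 1, 2, 3, 4, 6, 12.

Answer: 1, 2, 3, 4, 6, 12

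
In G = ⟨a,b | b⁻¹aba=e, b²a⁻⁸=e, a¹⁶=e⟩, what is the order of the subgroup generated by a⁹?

|⟨a⁹⟩| equals the order of a⁹. Compute successive powers until reaching e:
  (a⁹)¹ = a⁹, (a⁹)² = a², (a⁹)³ = a¹¹, (a⁹)⁴ = a⁴, (a⁹)⁵ = a¹³, (a⁹)⁶ = a⁶, (a⁹)⁷ = a¹⁵, (a⁹)⁸ = a⁸, (a⁹)⁹ = a, (a⁹)¹⁰ = a¹⁰, (a⁹)¹¹ = a³, (a⁹)¹² = a¹², (a⁹)¹³ = a⁵, (a⁹)¹⁴ = a¹⁴, (a⁹)¹⁵ = a⁷, (a⁹)¹⁶ = e.
The smallest positive k with (a⁹)ᵏ = e is 16, so |⟨a⁹⟩| = 16.

Answer: 16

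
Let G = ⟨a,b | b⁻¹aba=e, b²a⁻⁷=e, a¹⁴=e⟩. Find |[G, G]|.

G' = [G, G] is generated by all commutators. The generator-pair commutators are: [a, b] = a².
The subgroup they normally generate is {e, a², a⁴, a⁶, a⁸, a¹⁰, a¹²}, of order 7.
Check: |G/G'| = 28/7 = 4 is the order of the abelianisation.

Answer: 7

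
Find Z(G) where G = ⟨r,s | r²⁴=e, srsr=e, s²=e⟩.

An element z ∈ Z(G) iff z commutes with every generator.
For example r¹² is central: (r¹²)·r = r¹³ = r·(r¹²); (r¹²)·s = r¹²s = s·(r¹²).
Whereas r ∉ Z(G) since r·s = rs ≠ r²³s = s·r.
Checking each of the 48 elements this way gives Z(G) = {e, r¹²}, of order 2.

Answer: {e, r¹²}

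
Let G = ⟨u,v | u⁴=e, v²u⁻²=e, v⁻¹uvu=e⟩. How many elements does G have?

Enumerate words in the generators, reducing via the relations: the distinct elements are
  {e, u, v, uv, u², u³, v⁻¹, uv⁻¹}.
No further products give new elements, so |G| = 8.

Answer: 8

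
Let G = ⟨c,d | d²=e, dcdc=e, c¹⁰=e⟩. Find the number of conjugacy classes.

The conjugacy classes (representative and size) are:
  [e] (size 1), [c] (size 2), [c²] (size 2), [c³] (size 2), [c⁴] (size 2), [c⁵] (size 1), [c²d] (size 5), [c³d] (size 5).
Class equation: 1 + 2 + 2 + 2 + 2 + 1 + 5 + 5 = 20 = |G|. So G has 8 conjugacy classes.

Answer: 8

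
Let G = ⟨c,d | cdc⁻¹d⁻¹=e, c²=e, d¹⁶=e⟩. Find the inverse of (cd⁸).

The order of (cd⁸) is 2 (smallest k with (cd⁸)ᵏ = e), so (cd⁸)⁻¹ = (cd⁸)¹ = cd⁸.
Check: (cd⁸) · (cd⁸) → (cd⁸) · c = d⁸;   (d⁸) · d⁸ = e, giving e as required.

Answer: cd⁸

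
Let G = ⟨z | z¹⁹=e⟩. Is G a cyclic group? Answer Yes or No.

|G| = 19. The element z has order 19 (its powers give 19 distinct elements), so ⟨z⟩ = G and G is cyclic.

Answer: Yes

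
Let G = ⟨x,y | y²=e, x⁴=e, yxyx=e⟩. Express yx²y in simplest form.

Multiply left to right, reducing at each step:
  y · x² = x²y
  (x²y) · y = x²

Answer: x²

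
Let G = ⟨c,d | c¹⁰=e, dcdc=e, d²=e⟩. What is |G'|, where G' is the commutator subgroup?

G' = [G, G] is generated by all commutators. The generator-pair commutators are: [c, d] = c².
The subgroup they normally generate is {e, c², c⁴, c⁶, c⁸}, of order 5.
Check: |G/G'| = 20/5 = 4 is the order of the abelianisation.

Answer: 5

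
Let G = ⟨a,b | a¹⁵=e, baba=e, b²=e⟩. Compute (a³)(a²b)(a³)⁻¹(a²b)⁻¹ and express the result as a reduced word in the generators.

[(a³), (a²b)] = (a³)·(a²b)·(a³)⁻¹·(a²b)⁻¹.
  (a³) · (a²b) = a⁵b
  (a⁵b) · (a¹²) = a⁸b
  (a⁸b) · (a²b) = a⁶

Answer: a⁶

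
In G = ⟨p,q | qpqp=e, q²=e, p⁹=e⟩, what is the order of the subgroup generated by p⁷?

|⟨p⁷⟩| equals the order of p⁷. Compute successive powers until reaching e:
  (p⁷)¹ = p⁷, (p⁷)² = p⁵, (p⁷)³ = p³, (p⁷)⁴ = p, (p⁷)⁵ = p⁸, (p⁷)⁶ = p⁶, (p⁷)⁷ = p⁴, (p⁷)⁸ = p², (p⁷)⁹ = e.
The smallest positive k with (p⁷)ᵏ = e is 9, so |⟨p⁷⟩| = 9.

Answer: 9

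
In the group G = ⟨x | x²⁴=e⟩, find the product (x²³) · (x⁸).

Compute (x²³) · (x⁸) by multiplying left to right and reducing via the relations at each step:
  (x²³) · x⁸ = x⁷

Answer: x⁷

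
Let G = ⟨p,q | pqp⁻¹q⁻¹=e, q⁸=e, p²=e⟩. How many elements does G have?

Enumerate words in the generators, reducing via the relations: the distinct elements are
  {e, p, q, pq, q², q³, q⁴, q⁵, q⁶, q⁷, pq², pq³, pq⁴, pq⁵, pq⁶, pq⁷}.
No further products give new elements, so |G| = 16.

Answer: 16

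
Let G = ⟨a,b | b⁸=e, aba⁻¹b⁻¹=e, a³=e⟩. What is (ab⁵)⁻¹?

The order of (ab⁵) is 24 (smallest k with (ab⁵)ᵏ = e), so (ab⁵)⁻¹ = (ab⁵)²³ = a²b³.
Check: (ab⁵) · (a²b³) → (ab⁵) · a² = b⁵;   (b⁵) · b³ = e, giving e as required.

Answer: a²b³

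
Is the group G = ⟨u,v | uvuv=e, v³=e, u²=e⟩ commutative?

u·v = uv but v·u = uv², so u·v ≠ v·u and G is not abelian.

Answer: No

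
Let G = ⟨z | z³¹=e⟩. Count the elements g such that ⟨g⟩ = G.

G is cyclic of order 31. An element generates G iff its order is 31, and a cyclic group of order 31 has exactly φ(31) = 30 such elements.

Answer: 30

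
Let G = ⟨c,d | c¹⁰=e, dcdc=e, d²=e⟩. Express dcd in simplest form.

Multiply left to right, reducing at each step:
  d · c = c⁹d
  (c⁹d) · d = c⁹

Answer: c⁹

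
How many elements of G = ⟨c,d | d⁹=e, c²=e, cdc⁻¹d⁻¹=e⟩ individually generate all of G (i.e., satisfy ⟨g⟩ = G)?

G is cyclic of order 18. An element generates G iff its order is 18, and a cyclic group of order 18 has exactly φ(18) = 6 such elements.

Answer: 6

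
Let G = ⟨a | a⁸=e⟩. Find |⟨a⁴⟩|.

|⟨a⁴⟩| equals the order of a⁴. Compute successive powers until reaching e:
  (a⁴)¹ = a⁴, (a⁴)² = e.
The smallest positive k with (a⁴)ᵏ = e is 2, so |⟨a⁴⟩| = 2.

Answer: 2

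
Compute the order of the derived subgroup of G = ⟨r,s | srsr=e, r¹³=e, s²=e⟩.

G' = [G, G] is generated by all commutators. The generator-pair commutators are: [r, s] = r².
The subgroup they normally generate is {e, r, r², r³, r⁴, r⁵, r⁶, r⁷, r⁸, r⁹, r¹⁰, r¹¹, r¹²}, of order 13.
Check: |G/G'| = 26/13 = 2 is the order of the abelianisation.

Answer: 13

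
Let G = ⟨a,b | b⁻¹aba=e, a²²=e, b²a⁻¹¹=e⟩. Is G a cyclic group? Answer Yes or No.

Every cyclic group is abelian. But a·b = ab while b·a = a¹⁰b⁻¹, so a·b ≠ b·a and G is not abelian. Hence G is not cyclic.

Answer: No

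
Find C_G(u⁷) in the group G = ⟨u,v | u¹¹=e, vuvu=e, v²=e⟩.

⟨u⁷⟩ ⊆ C_G(u⁷) since powers of u⁷ commute with u⁷; so |C_G(u⁷)| ≥ |⟨u⁷⟩| = 11.
By orbit–stabilizer, |C_G(u⁷)| = |G| / |conj. class of u⁷| = 22 / 2 = 11.
The 11 elements commuting with u⁷ are {e, u, u², u³, u⁴, u⁵, u⁶, u⁷, u⁸, u⁹, u¹⁰}.

Answer: {e, u, u², u³, u⁴, u⁵, u⁶, u⁷, u⁸, u⁹, u¹⁰}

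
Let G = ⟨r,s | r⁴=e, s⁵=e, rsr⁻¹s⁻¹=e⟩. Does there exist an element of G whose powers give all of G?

|G| = 20. The element rs has order 20 (its powers give 20 distinct elements), so ⟨rs⟩ = G and G is cyclic.

Answer: Yes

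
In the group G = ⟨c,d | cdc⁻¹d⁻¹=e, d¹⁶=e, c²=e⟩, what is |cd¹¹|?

Compute successive powers until reaching e:
  (cd¹¹)¹ = cd¹¹, (cd¹¹)² = d⁶, (cd¹¹)³ = cd, (cd¹¹)⁴ = d¹², (cd¹¹)⁵ = cd⁷, (cd¹¹)⁶ = d², (cd¹¹)⁷ = cd¹³, (cd¹¹)⁸ = d⁸, (cd¹¹)⁹ = cd³, (cd¹¹)¹⁰ = d¹⁴, (cd¹¹)¹¹ = cd⁹, (cd¹¹)¹² = d⁴, (cd¹¹)¹³ = cd¹⁵, (cd¹¹)¹⁴ = d¹⁰, (cd¹¹)¹⁵ = cd⁵, (cd¹¹)¹⁶ = e.
The smallest positive k with (cd¹¹)ᵏ = e is 16.

Answer: 16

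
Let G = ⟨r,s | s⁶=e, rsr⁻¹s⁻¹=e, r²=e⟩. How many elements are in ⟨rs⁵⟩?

|⟨rs⁵⟩| equals the order of rs⁵. Compute successive powers until reaching e:
  (rs⁵)¹ = rs⁵, (rs⁵)² = s⁴, (rs⁵)³ = rs³, (rs⁵)⁴ = s², (rs⁵)⁵ = rs, (rs⁵)⁶ = e.
The smallest positive k with (rs⁵)ᵏ = e is 6, so |⟨rs⁵⟩| = 6.

Answer: 6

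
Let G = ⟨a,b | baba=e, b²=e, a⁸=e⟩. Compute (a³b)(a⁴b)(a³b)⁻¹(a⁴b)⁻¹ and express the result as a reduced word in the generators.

[(a³b), (a⁴b)] = (a³b)·(a⁴b)·(a³b)⁻¹·(a⁴b)⁻¹.
  (a³b) · (a⁴b) = a⁷
  (a⁷) · (a³b) = a²b
  (a²b) · (a⁴b) = a⁶

Answer: a⁶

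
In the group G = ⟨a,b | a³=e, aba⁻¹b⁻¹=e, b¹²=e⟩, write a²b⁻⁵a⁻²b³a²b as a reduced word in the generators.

Multiply left to right, reducing at each step:
  (a²) · b⁻⁵ = a²b⁷
  (a²b⁷) · a⁻² = b⁷
  (b⁷) · b³ = b¹⁰
  (b¹⁰) · a² = a²b¹⁰
  (a²b¹⁰) · b = a²b¹¹

Answer: a²b¹¹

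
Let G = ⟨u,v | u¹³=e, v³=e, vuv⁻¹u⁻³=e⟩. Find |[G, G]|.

G' = [G, G] is generated by all commutators. The generator-pair commutators are: [u, v] = u¹¹.
The subgroup they normally generate is {e, u, u², u³, u⁴, u⁵, u⁶, u⁷, u⁸, u⁹, u¹⁰, u¹¹, u¹²}, of order 13.
Check: |G/G'| = 39/13 = 3 is the order of the abelianisation.

Answer: 13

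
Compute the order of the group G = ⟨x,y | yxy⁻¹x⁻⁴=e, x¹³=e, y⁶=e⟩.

Enumerate words in the generators, reducing via the relations: the distinct elements are
  {e, x, y, xy, x², x³, x⁴, x⁵, x⁶, x⁷, x⁸, x⁹, y², y³, y⁴, y⁵, xy², xy³, xy⁴, xy⁵, x²y, x³y, x¹², x¹¹, x¹⁰, x⁴y, x⁵y, x⁶y, x⁷y, x⁸y, x⁹y, x²y², x²y³, x²y⁴, x²y⁵, x³y², x³y³, x³y⁴, x³y⁵, x¹²y, x¹¹y, x¹⁰y, x⁴y², x⁴y³, x⁴y⁴, x⁴y⁵, x⁵y², x⁵y³, x⁵y⁴, x⁵y⁵, x⁶y², x⁶y³, x⁶y⁴, x⁶y⁵, x⁷y², x⁷y³, x⁷y⁴, x⁷y⁵, x⁸y², x⁸y³, x⁸y⁴, x⁸y⁵, x⁹y², x⁹y³, x⁹y⁴, x⁹y⁵, x¹²y², x¹²y³, x¹²y⁴, x¹²y⁵, x¹¹y², x¹¹y³, x¹¹y⁴, x¹¹y⁵, x¹⁰y², x¹⁰y³, x¹⁰y⁴, x¹⁰y⁵}.
No further products give new elements, so |G| = 78.

Answer: 78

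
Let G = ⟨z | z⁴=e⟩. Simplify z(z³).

Compute z · (z³) by multiplying left to right and reducing via the relations at each step:
  z · z³ = e

Answer: e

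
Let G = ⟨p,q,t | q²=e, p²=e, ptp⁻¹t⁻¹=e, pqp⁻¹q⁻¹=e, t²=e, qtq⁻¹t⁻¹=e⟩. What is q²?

Compute successive powers of q, reducing at each step:
  q²: q · q = e

Answer: e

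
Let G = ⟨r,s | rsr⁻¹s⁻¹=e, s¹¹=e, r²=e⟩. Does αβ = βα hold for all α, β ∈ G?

Each pair of generators commutes: r·s = rs = s·r. Since the generators pairwise commute, every element of G commutes with every other, so G is abelian.

Answer: Yes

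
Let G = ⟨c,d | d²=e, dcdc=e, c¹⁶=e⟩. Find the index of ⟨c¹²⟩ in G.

First find ord(c¹²) by computing successive powers:
  (c¹²)¹ = c¹², (c¹²)² = c⁸, (c¹²)³ = c⁴, (c¹²)⁴ = e.
So |⟨c¹²⟩| = ord(c¹²) = 4. With |G| = 32, by Lagrange [G : ⟨c¹²⟩] = 32/4 = 8.

Answer: 8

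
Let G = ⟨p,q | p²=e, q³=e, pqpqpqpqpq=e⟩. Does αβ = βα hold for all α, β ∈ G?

p·q = pq but q·p = qp, so p·q ≠ q·p and G is not abelian.

Answer: No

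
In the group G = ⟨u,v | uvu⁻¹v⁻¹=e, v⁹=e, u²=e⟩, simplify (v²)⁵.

Compute successive powers of (v²), reducing at each step:
  (v²)²: (v²) · v² = v⁴
  (v²)³: (v⁴) · v² = v⁶
  (v²)⁴: (v⁶) · v² = v⁸
  (v²)⁵: (v⁸) · v² = v

Answer: v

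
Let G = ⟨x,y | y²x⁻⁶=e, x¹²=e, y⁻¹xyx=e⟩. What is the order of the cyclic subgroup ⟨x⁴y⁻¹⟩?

|⟨x⁴y⁻¹⟩| equals the order of x⁴y⁻¹. Compute successive powers until reaching e:
  (x⁴y⁻¹)¹ = x⁴y⁻¹, (x⁴y⁻¹)² = x⁶, (x⁴y⁻¹)³ = x⁴y, (x⁴y⁻¹)⁴ = e.
The smallest positive k with (x⁴y⁻¹)ᵏ = e is 4, so |⟨x⁴y⁻¹⟩| = 4.

Answer: 4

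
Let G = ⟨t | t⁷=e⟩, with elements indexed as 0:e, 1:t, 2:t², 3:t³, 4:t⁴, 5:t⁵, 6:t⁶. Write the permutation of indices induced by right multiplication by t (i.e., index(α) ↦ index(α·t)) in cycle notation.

(0 1 2 3 4 5 6)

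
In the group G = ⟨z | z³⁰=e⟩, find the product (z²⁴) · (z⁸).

Compute (z²⁴) · (z⁸) by multiplying left to right and reducing via the relations at each step:
  (z²⁴) · z⁸ = z²

Answer: z²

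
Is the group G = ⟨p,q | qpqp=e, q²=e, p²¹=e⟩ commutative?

p·q = pq but q·p = p²⁰q, so p·q ≠ q·p and G is not abelian.

Answer: No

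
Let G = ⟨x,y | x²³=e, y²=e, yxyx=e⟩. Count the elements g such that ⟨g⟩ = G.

⟨g⟩ = G would require ord(g) = |G| = 46, but the maximum element order in G is 23 < 46. So G is not cyclic and no single element generates it: the count is 0.

Answer: 0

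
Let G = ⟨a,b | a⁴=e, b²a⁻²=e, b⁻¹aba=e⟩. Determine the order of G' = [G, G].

G' = [G, G] is generated by all commutators. The generator-pair commutators are: [a, b] = a².
The subgroup they normally generate is {e, a²}, of order 2.
Check: |G/G'| = 8/2 = 4 is the order of the abelianisation.

Answer: 2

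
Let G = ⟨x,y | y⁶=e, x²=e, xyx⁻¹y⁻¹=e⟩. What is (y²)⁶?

Compute successive powers of (y²), reducing at each step:
  (y²)²: (y²) · y² = y⁴
  (y²)³: (y⁴) · y² = e
  (y²)⁴: e · y² = y²
  (y²)⁵: (y²) · y² = y⁴
  (y²)⁶: (y⁴) · y² = e

Answer: e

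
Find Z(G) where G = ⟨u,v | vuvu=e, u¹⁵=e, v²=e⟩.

An element z ∈ Z(G) iff z commutes with every generator.
For example e is central: e·u = u = u·e; e·v = v = v·e.
Whereas u ∉ Z(G) since u·v = uv ≠ u¹⁴v = v·u.
Checking each of the 30 elements this way gives Z(G) = {e}, of order 1.

Answer: {e}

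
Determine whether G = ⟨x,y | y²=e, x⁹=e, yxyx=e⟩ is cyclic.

Every cyclic group is abelian. But x·y = xy while y·x = x⁸y, so x·y ≠ y·x and G is not abelian. Hence G is not cyclic.

Answer: No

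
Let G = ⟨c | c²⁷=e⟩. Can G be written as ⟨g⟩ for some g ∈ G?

|G| = 27. The element c has order 27 (its powers give 27 distinct elements), so ⟨c⟩ = G and G is cyclic.

Answer: Yes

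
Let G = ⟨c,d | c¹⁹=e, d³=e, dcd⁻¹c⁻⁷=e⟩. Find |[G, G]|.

G' = [G, G] is generated by all commutators. The generator-pair commutators are: [c, d] = c¹³.
The subgroup they normally generate is {e, c, c², c³, c⁴, c⁵, c⁶, c⁷, c⁸, c⁹, c¹⁰, c¹¹, c¹², c¹³, c¹⁴, c¹⁵, c¹⁶, c¹⁷, c¹⁸}, of order 19.
Check: |G/G'| = 57/19 = 3 is the order of the abelianisation.

Answer: 19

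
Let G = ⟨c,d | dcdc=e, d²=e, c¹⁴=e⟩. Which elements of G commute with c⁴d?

⟨c⁴d⟩ ⊆ C_G(c⁴d) since powers of c⁴d commute with c⁴d; so |C_G(c⁴d)| ≥ |⟨c⁴d⟩| = 2.
By orbit–stabilizer, |C_G(c⁴d)| = |G| / |conj. class of c⁴d| = 28 / 7 = 4.
The 4 elements commuting with c⁴d are {e, c⁷, c⁴d, c¹¹d}.

Answer: {e, c⁷, c⁴d, c¹¹d}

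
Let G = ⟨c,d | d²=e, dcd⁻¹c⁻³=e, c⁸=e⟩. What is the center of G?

An element z ∈ Z(G) iff z commutes with every generator.
For example c⁴ is central: (c⁴)·c = c⁵ = c·(c⁴); (c⁴)·d = c⁴d = d·(c⁴).
Whereas c ∉ Z(G) since c·d = cd ≠ c³d = d·c.
Checking each of the 16 elements this way gives Z(G) = {e, c⁴}, of order 2.

Answer: {e, c⁴}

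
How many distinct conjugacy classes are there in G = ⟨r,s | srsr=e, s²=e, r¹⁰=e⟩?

The conjugacy classes (representative and size) are:
  [e] (size 1), [r] (size 2), [r²] (size 2), [r³] (size 2), [r⁴] (size 2), [r⁵] (size 1), [r²s] (size 5), [r³s] (size 5).
Class equation: 1 + 2 + 2 + 2 + 2 + 1 + 5 + 5 = 20 = |G|. So G has 8 conjugacy classes.

Answer: 8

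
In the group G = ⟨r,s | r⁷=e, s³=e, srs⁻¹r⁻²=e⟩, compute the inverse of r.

The order of r is 7 (smallest k with rᵏ = e), so r⁻¹ = r⁶ = r⁶.
Check: r · (r⁶) → r · r⁶ = e, giving e as required.

Answer: r⁶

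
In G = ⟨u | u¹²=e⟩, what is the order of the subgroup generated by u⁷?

|⟨u⁷⟩| equals the order of u⁷. Compute successive powers until reaching e:
  (u⁷)¹ = u⁷, (u⁷)² = u², (u⁷)³ = u⁹, (u⁷)⁴ = u⁴, (u⁷)⁵ = u¹¹, (u⁷)⁶ = u⁶, (u⁷)⁷ = u, (u⁷)⁸ = u⁸, (u⁷)⁹ = u³, (u⁷)¹⁰ = u¹⁰, (u⁷)¹¹ = u⁵, (u⁷)¹² = e.
The smallest positive k with (u⁷)ᵏ = e is 12, so |⟨u⁷⟩| = 12.

Answer: 12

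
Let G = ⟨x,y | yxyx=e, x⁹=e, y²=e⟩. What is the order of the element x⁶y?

Compute successive powers until reaching e:
  (x⁶y)¹ = x⁶y, (x⁶y)² = e.
The smallest positive k with (x⁶y)ᵏ = e is 2.

Answer: 2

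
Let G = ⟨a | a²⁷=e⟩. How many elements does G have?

G is generated by a single element, so G is cyclic. The relator gives a²⁷ = e and no smaller power is forced to be e, so the 27 powers {a, e, a², a³, a⁴, a⁵, a⁶, a⁷, a⁸, a⁹, a²², a²³, a²¹, a²⁰, a²⁴, a²⁵, a²⁶, a¹², a¹³, a¹¹, a¹⁰, a¹⁴, a¹⁵, a¹⁶, a¹⁷, a¹⁸, a¹⁹} are distinct. Hence |G| = 27.

Answer: 27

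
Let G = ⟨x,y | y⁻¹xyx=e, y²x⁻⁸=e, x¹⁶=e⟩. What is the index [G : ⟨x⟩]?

First find ord(x) by computing successive powers:
  x¹ = x, x² = x², x³ = x³, x⁴ = x⁴, x⁵ = x⁵, x⁶ = x⁶, x⁷ = x⁷, x⁸ = x⁸, x⁹ = x⁹, x¹⁰ = x¹⁰, x¹¹ = x¹¹, x¹² = x¹², x¹³ = x¹³, x¹⁴ = x¹⁴, x¹⁵ = x¹⁵, x¹⁶ = e.
So |⟨x⟩| = ord(x) = 16. With |G| = 32, by Lagrange [G : ⟨x⟩] = 32/16 = 2.

Answer: 2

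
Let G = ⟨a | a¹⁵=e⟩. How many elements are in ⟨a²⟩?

|⟨a²⟩| equals the order of a². Compute successive powers until reaching e:
  (a²)¹ = a², (a²)² = a⁴, (a²)³ = a⁶, (a²)⁴ = a⁸, (a²)⁵ = a¹⁰, (a²)⁶ = a¹², (a²)⁷ = a¹⁴, (a²)⁸ = a, (a²)⁹ = a³, (a²)¹⁰ = a⁵, (a²)¹¹ = a⁷, (a²)¹² = a⁹, (a²)¹³ = a¹¹, (a²)¹⁴ = a¹³, (a²)¹⁵ = e.
The smallest positive k with (a²)ᵏ = e is 15, so |⟨a²⟩| = 15.

Answer: 15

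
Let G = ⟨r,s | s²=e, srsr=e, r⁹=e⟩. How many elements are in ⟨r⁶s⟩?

|⟨r⁶s⟩| equals the order of r⁶s. Compute successive powers until reaching e:
  (r⁶s)¹ = r⁶s, (r⁶s)² = e.
The smallest positive k with (r⁶s)ᵏ = e is 2, so |⟨r⁶s⟩| = 2.

Answer: 2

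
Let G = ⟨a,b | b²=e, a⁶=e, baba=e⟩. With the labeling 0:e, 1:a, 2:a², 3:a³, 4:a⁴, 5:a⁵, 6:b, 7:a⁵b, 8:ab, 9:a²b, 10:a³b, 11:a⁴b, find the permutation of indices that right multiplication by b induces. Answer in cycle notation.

(0 6)(1 8)(2 9)(3 10)(4 11)(5 7)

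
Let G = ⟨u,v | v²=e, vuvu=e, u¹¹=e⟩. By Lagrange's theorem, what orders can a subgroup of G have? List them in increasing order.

|G| = 22 = 2 · 11. By Lagrange's theorem the order of any subgroup divides 22; the divisors of 22 are 1, 2, 11, 22.

Answer: 1, 2, 11, 22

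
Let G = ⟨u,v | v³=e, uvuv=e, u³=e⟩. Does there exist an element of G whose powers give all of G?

Every cyclic group is abelian. But u·v = uv while v·u = u²v², so u·v ≠ v·u and G is not abelian. Hence G is not cyclic.

Answer: No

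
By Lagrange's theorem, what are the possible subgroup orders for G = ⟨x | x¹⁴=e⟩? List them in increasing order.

|G| = 14 = 2 · 7. By Lagrange's theorem the order of any subgroup divides 14; the divisors of 14 are 1, 2, 7, 14.

Answer: 1, 2, 7, 14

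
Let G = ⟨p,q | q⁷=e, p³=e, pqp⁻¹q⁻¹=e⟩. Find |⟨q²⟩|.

|⟨q²⟩| equals the order of q². Compute successive powers until reaching e:
  (q²)¹ = q², (q²)² = q⁴, (q²)³ = q⁶, (q²)⁴ = q, (q²)⁵ = q³, (q²)⁶ = q⁵, (q²)⁷ = e.
The smallest positive k with (q²)ᵏ = e is 7, so |⟨q²⟩| = 7.

Answer: 7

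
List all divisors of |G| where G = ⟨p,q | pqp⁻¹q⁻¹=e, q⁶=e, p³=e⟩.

|G| = 18 = 2 · 3². By Lagrange's theorem the order of any subgroup divides 18; the divisors of 18 are 1, 2, 3, 6, 9, 18.

Answer: 1, 2, 3, 6, 9, 18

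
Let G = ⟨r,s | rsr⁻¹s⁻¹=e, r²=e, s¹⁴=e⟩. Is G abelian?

Each pair of generators commutes: r·s = rs = s·r. Since the generators pairwise commute, every element of G commutes with every other, so G is abelian.

Answer: Yes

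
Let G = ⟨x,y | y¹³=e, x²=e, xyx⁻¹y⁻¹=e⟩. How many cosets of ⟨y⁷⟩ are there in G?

First find ord(y⁷) by computing successive powers:
  (y⁷)¹ = y⁷, (y⁷)² = y, (y⁷)³ = y⁸, (y⁷)⁴ = y², (y⁷)⁵ = y⁹, (y⁷)⁶ = y³, (y⁷)⁷ = y¹⁰, (y⁷)⁸ = y⁴, (y⁷)⁹ = y¹¹, (y⁷)¹⁰ = y⁵, (y⁷)¹¹ = y¹², (y⁷)¹² = y⁶, (y⁷)¹³ = e.
So |⟨y⁷⟩| = ord(y⁷) = 13. With |G| = 26, by Lagrange [G : ⟨y⁷⟩] = 26/13 = 2.

Answer: 2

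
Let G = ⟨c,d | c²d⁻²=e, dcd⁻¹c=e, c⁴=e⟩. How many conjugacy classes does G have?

The conjugacy classes (representative and size) are:
  [e] (size 1), [c³] (size 2), [c²] (size 1), [d⁻¹] (size 2), [cd] (size 2).
Class equation: 1 + 2 + 1 + 2 + 2 = 8 = |G|. So G has 5 conjugacy classes.

Answer: 5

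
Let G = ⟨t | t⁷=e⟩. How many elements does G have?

G is generated by a single element, so G is cyclic. The relator gives t⁷ = e and no smaller power is forced to be e, so the 7 powers {e, t, t², t³, t⁴, t⁵, t⁶} are distinct. Hence |G| = 7.

Answer: 7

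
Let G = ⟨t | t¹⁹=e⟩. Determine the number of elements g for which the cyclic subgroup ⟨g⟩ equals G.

G is cyclic of order 19. An element generates G iff its order is 19, and a cyclic group of order 19 has exactly φ(19) = 18 such elements.

Answer: 18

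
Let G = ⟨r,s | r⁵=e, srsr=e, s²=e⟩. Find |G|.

Enumerate words in the generators, reducing via the relations: the distinct elements are
  {e, r, s, rs, r², r³, r⁴, r²s, r³s, r⁴s}.
No further products give new elements, so |G| = 10.

Answer: 10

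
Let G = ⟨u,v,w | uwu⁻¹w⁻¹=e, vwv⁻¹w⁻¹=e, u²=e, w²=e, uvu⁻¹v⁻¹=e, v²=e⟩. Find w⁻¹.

The order of w is 2 (smallest k with wᵏ = e), so w⁻¹ = w¹ = w.
Check: w · w → w · w = e, giving e as required.

Answer: w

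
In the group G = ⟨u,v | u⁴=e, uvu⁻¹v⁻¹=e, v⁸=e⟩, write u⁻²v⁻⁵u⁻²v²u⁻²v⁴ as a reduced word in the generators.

Multiply left to right, reducing at each step:
  (u²) · v⁻⁵ = u²v³
  (u²v³) · u⁻² = v³
  (v³) · v² = v⁵
  (v⁵) · u⁻² = u²v⁵
  (u²v⁵) · v⁴ = u²v

Answer: u²v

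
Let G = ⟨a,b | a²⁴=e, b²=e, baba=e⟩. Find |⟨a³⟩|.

|⟨a³⟩| equals the order of a³. Compute successive powers until reaching e:
  (a³)¹ = a³, (a³)² = a⁶, (a³)³ = a⁹, (a³)⁴ = a¹², (a³)⁵ = a¹⁵, (a³)⁶ = a¹⁸, (a³)⁷ = a²¹, (a³)⁸ = e.
The smallest positive k with (a³)ᵏ = e is 8, so |⟨a³⟩| = 8.

Answer: 8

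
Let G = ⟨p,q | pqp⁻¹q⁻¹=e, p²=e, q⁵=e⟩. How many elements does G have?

Enumerate words in the generators, reducing via the relations: the distinct elements are
  {e, p, q, pq, q², q³, q⁴, pq², pq³, pq⁴}.
No further products give new elements, so |G| = 10.

Answer: 10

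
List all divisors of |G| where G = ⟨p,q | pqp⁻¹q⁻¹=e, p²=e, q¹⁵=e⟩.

|G| = 30 = 2 · 3 · 5. By Lagrange's theorem the order of any subgroup divides 30; the divisors of 30 are 1, 2, 3, 5, 6, 10, 15, 30.

Answer: 1, 2, 3, 5, 6, 10, 15, 30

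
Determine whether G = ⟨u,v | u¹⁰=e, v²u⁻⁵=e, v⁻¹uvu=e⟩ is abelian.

u·v = uv but v·u = u⁴v⁻¹, so u·v ≠ v·u and G is not abelian.

Answer: No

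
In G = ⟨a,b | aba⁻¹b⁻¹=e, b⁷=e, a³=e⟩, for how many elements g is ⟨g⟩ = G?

G is cyclic of order 21. An element generates G iff its order is 21, and a cyclic group of order 21 has exactly φ(21) = 12 such elements.

Answer: 12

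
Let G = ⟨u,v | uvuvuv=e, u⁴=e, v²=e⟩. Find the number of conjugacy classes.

The conjugacy classes (representative and size) are:
  [e] (size 1), [u³] (size 6), [u²vu²v] (size 3), [uvu³] (size 6), [vu³] (size 8).
Class equation: 1 + 6 + 3 + 6 + 8 = 24 = |G|. So G has 5 conjugacy classes.

Answer: 5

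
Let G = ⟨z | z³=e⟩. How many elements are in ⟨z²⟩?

|⟨z²⟩| equals the order of z². Compute successive powers until reaching e:
  (z²)¹ = z², (z²)² = z, (z²)³ = e.
The smallest positive k with (z²)ᵏ = e is 3, so |⟨z²⟩| = 3.

Answer: 3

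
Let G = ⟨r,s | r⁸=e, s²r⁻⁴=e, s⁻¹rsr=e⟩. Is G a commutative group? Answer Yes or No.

r·s = rs but s·r = r³s⁻¹, so r·s ≠ s·r and G is not abelian.

Answer: No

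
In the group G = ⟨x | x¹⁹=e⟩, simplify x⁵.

Compute successive powers of x, reducing at each step:
  x²: x · x = x²
  x³: (x²) · x = x³
  x⁴: (x³) · x = x⁴
  x⁵: (x⁴) · x = x⁵

Answer: x⁵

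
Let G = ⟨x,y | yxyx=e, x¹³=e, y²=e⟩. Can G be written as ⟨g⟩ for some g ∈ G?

Every cyclic group is abelian. But x·y = xy while y·x = x¹²y, so x·y ≠ y·x and G is not abelian. Hence G is not cyclic.

Answer: No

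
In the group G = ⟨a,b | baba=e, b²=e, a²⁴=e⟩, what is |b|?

Compute successive powers until reaching e:
  b¹ = b, b² = e.
The smallest positive k with bᵏ = e is 2.

Answer: 2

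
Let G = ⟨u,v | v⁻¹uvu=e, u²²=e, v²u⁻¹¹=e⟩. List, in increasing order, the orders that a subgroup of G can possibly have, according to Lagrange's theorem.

|G| = 44 = 2² · 11. By Lagrange's theorem the order of any subgroup divides 44; the divisors of 44 are 1, 2, 4, 11, 22, 44.

Answer: 1, 2, 4, 11, 22, 44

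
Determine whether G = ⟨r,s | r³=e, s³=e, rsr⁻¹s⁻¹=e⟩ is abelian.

Each pair of generators commutes: r·s = rs = s·r. Since the generators pairwise commute, every element of G commutes with every other, so G is abelian.

Answer: Yes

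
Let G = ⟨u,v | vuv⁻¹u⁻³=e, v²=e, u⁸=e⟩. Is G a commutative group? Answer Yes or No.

u·v = uv but v·u = u³v, so u·v ≠ v·u and G is not abelian.

Answer: No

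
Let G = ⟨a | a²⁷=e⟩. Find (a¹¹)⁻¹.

The order of (a¹¹) is 27 (smallest k with (a¹¹)ᵏ = e), so (a¹¹)⁻¹ = (a¹¹)²⁶ = a¹⁶.
Check: (a¹¹) · (a¹⁶) → (a¹¹) · a¹⁶ = e, giving e as required.

Answer: a¹⁶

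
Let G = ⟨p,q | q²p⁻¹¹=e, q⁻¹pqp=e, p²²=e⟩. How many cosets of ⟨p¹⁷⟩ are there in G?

First find ord(p¹⁷) by computing successive powers:
  (p¹⁷)¹ = p¹⁷, (p¹⁷)² = p¹², (p¹⁷)³ = p⁷, (p¹⁷)⁴ = p², (p¹⁷)⁵ = p¹⁹, (p¹⁷)⁶ = p¹⁴, (p¹⁷)⁷ = p⁹, (p¹⁷)⁸ = p⁴, (p¹⁷)⁹ = p²¹, (p¹⁷)¹⁰ = p¹⁶, (p¹⁷)¹¹ = p¹¹, (p¹⁷)¹² = p⁶, (p¹⁷)¹³ = p, (p¹⁷)¹⁴ = p¹⁸, (p¹⁷)¹⁵ = p¹³, (p¹⁷)¹⁶ = p⁸, (p¹⁷)¹⁷ = p³, (p¹⁷)¹⁸ = p²⁰, (p¹⁷)¹⁹ = p¹⁵, (p¹⁷)²⁰ = p¹⁰, (p¹⁷)²¹ = p⁵, (p¹⁷)²² = e.
So |⟨p¹⁷⟩| = ord(p¹⁷) = 22. With |G| = 44, by Lagrange [G : ⟨p¹⁷⟩] = 44/22 = 2.

Answer: 2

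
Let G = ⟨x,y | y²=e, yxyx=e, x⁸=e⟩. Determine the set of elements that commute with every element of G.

An element z ∈ Z(G) iff z commutes with every generator.
For example x⁴ is central: (x⁴)·x = x⁵ = x·(x⁴); (x⁴)·y = x⁴y = y·(x⁴).
Whereas x ∉ Z(G) since x·y = xy ≠ x⁷y = y·x.
Checking each of the 16 elements this way gives Z(G) = {e, x⁴}, of order 2.

Answer: {e, x⁴}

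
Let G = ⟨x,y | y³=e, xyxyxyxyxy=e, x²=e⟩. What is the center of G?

An element z ∈ Z(G) iff z commutes with every generator.
For example e is central: e·x = x = x·e; e·y = y = y·e.
Whereas x ∉ Z(G) since x·y = xy ≠ yx = y·x.
Checking each of the 60 elements this way gives Z(G) = {e}, of order 1.

Answer: {e}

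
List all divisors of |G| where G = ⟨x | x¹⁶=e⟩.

|G| = 16 = 2⁴. By Lagrange's theorem the order of any subgroup divides 16; the divisors of 16 are 1, 2, 4, 8, 16.

Answer: 1, 2, 4, 8, 16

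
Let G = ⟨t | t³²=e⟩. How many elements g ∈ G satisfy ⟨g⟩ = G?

G is cyclic of order 32. An element generates G iff its order is 32, and a cyclic group of order 32 has exactly φ(32) = 16 such elements.

Answer: 16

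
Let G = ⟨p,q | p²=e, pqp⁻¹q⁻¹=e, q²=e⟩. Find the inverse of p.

The order of p is 2 (smallest k with pᵏ = e), so p⁻¹ = p¹ = p.
Check: p · p → p · p = e, giving e as required.

Answer: p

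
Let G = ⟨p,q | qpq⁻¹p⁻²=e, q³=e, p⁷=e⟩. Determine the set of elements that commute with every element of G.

An element z ∈ Z(G) iff z commutes with every generator.
For example e is central: e·p = p = p·e; e·q = q = q·e.
Whereas p ∉ Z(G) since p·q = pq ≠ p²q = q·p.
Checking each of the 21 elements this way gives Z(G) = {e}, of order 1.

Answer: {e}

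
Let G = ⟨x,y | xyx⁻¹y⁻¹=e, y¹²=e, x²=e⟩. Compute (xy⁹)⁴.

Compute successive powers of (xy⁹), reducing at each step:
  (xy⁹)²: (xy⁹) · x = y⁹;   (y⁹) · y⁹ = y⁶
  (xy⁹)³: (y⁶) · x = xy⁶;   (xy⁶) · y⁹ = xy³
  (xy⁹)⁴: (xy³) · x = y³;   (y³) · y⁹ = e

Answer: e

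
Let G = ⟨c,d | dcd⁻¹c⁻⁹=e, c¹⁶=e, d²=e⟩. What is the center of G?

An element z ∈ Z(G) iff z commutes with every generator.
For example c² is central: (c²)·c = c³ = c·(c²); (c²)·d = c²d = d·(c²).
Whereas c ∉ Z(G) since c·d = cd ≠ c⁹d = d·c.
Checking each of the 32 elements this way gives Z(G) = {e, c², c⁴, c⁶, c⁸, c¹⁰, c¹², c¹⁴}, of order 8.

Answer: {e, c², c⁴, c⁶, c⁸, c¹⁰, c¹², c¹⁴}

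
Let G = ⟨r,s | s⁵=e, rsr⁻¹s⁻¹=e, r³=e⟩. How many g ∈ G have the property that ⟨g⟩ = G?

G is cyclic of order 15. An element generates G iff its order is 15, and a cyclic group of order 15 has exactly φ(15) = 8 such elements.

Answer: 8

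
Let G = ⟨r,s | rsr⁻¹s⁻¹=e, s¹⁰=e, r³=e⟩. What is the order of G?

Enumerate words in the generators, reducing via the relations: the distinct elements are
  {e, r, s, rs, r², s², s³, s⁴, s⁵, s⁶, s⁷, s⁸, s⁹, rs², rs³, rs⁴, rs⁵, rs⁶, rs⁷, rs⁸, rs⁹, r²s, r²s², r²s³, r²s⁴, r²s⁵, r²s⁶, r²s⁷, r²s⁸, r²s⁹}.
No further products give new elements, so |G| = 30.

Answer: 30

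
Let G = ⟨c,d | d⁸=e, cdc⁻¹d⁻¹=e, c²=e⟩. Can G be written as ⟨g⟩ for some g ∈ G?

|G| = 16, but the maximum element order in G is 8 < 16. No single element generates all of G, so G is not cyclic.

Answer: No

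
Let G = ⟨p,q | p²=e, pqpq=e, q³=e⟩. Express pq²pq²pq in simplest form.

Multiply left to right, reducing at each step:
  p · q² = pq²
  (pq²) · p = q
  q · q² = e
  e · p = p
  p · q = pq

Answer: pq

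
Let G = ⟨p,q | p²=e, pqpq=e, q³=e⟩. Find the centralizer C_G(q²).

⟨q²⟩ ⊆ C_G(q²) since powers of q² commute with q²; so |C_G(q²)| ≥ |⟨q²⟩| = 3.
By orbit–stabilizer, |C_G(q²)| = |G| / |conj. class of q²| = 6 / 2 = 3.
The 3 elements commuting with q² are {e, q, q²}.

Answer: {e, q, q²}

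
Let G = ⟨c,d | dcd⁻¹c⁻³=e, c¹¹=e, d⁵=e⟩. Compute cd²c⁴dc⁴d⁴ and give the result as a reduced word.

Multiply left to right, reducing at each step:
  c · d² = cd²
  (cd²) · c⁴ = c⁴d²
  (c⁴d²) · d = c⁴d³
  (c⁴d³) · c⁴ = c²d³
  (c²d³) · d⁴ = c²d²

Answer: c²d²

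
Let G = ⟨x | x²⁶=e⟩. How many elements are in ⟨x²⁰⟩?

|⟨x²⁰⟩| equals the order of x²⁰. Compute successive powers until reaching e:
  (x²⁰)¹ = x²⁰, (x²⁰)² = x¹⁴, (x²⁰)³ = x⁸, (x²⁰)⁴ = x², (x²⁰)⁵ = x²², (x²⁰)⁶ = x¹⁶, (x²⁰)⁷ = x¹⁰, (x²⁰)⁸ = x⁴, (x²⁰)⁹ = x²⁴, (x²⁰)¹⁰ = x¹⁸, (x²⁰)¹¹ = x¹², (x²⁰)¹² = x⁶, (x²⁰)¹³ = e.
The smallest positive k with (x²⁰)ᵏ = e is 13, so |⟨x²⁰⟩| = 13.

Answer: 13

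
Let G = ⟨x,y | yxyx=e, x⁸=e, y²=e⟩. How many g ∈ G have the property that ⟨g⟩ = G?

⟨g⟩ = G would require ord(g) = |G| = 16, but the maximum element order in G is 8 < 16. So G is not cyclic and no single element generates it: the count is 0.

Answer: 0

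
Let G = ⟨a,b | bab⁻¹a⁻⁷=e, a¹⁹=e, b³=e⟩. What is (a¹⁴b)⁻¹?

The order of (a¹⁴b) is 3 (smallest k with (a¹⁴b)ᵏ = e), so (a¹⁴b)⁻¹ = (a¹⁴b)² = a¹⁷b².
Check: (a¹⁴b) · (a¹⁷b²) → (a¹⁴b) · a¹⁷ = b;   b · b² = e, giving e as required.

Answer: a¹⁷b²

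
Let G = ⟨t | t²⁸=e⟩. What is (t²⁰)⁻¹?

The order of (t²⁰) is 7 (smallest k with (t²⁰)ᵏ = e), so (t²⁰)⁻¹ = (t²⁰)⁶ = t⁸.
Check: (t²⁰) · (t⁸) → (t²⁰) · t⁸ = e, giving e as required.

Answer: t⁸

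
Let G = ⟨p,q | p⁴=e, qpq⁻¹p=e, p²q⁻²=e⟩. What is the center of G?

An element z ∈ Z(G) iff z commutes with every generator.
For example p² is central: (p²)·p = p³ = p·(p²); (p²)·q = q⁻¹ = q·(p²).
Whereas p ∉ Z(G) since p·q = pq ≠ pq⁻¹ = q·p.
Checking each of the 8 elements this way gives Z(G) = {e, p²}, of order 2.

Answer: {e, p²}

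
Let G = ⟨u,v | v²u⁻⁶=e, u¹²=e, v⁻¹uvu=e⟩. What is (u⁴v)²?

Compute successive powers of (u⁴v), reducing at each step:
  (u⁴v)²: (u⁴v) · u⁴ = v;   v · v = u⁶

Answer: u⁶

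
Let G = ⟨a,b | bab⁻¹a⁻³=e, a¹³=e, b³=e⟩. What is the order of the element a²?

Compute successive powers until reaching e:
  (a²)¹ = a², (a²)² = a⁴, (a²)³ = a⁶, (a²)⁴ = a⁸, (a²)⁵ = a¹⁰, (a²)⁶ = a¹², (a²)⁷ = a, (a²)⁸ = a³, (a²)⁹ = a⁵, (a²)¹⁰ = a⁷, (a²)¹¹ = a⁹, (a²)¹² = a¹¹, (a²)¹³ = e.
The smallest positive k with (a²)ᵏ = e is 13.

Answer: 13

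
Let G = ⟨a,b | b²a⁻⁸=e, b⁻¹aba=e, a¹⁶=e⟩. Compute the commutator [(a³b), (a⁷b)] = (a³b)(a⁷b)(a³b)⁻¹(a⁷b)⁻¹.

[(a³b), (a⁷b)] = (a³b)·(a⁷b)·(a³b)⁻¹·(a⁷b)⁻¹.
  (a³b) · (a⁷b) = a⁴
  (a⁴) · (a³b⁻¹) = a⁷b⁻¹
  (a⁷b⁻¹) · (a⁷b⁻¹) = a⁸

Answer: a⁸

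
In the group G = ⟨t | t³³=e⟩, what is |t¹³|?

Compute successive powers until reaching e:
  (t¹³)¹ = t¹³, (t¹³)² = t²⁶, (t¹³)³ = t⁶, (t¹³)⁴ = t¹⁹, (t¹³)⁵ = t³², (t¹³)⁶ = t¹², (t¹³)⁷ = t²⁵, (t¹³)⁸ = t⁵, (t¹³)⁹ = t¹⁸, (t¹³)¹⁰ = t³¹, (t¹³)¹¹ = t¹¹, (t¹³)¹² = t²⁴, (t¹³)¹³ = t⁴, (t¹³)¹⁴ = t¹⁷, (t¹³)¹⁵ = t³⁰, (t¹³)¹⁶ = t¹⁰, (t¹³)¹⁷ = t²³, (t¹³)¹⁸ = t³, (t¹³)¹⁹ = t¹⁶, (t¹³)²⁰ = t²⁹, (t¹³)²¹ = t⁹, (t¹³)²² = t²², (t¹³)²³ = t², (t¹³)²⁴ = t¹⁵, (t¹³)²⁵ = t²⁸, (t¹³)²⁶ = t⁸, (t¹³)²⁷ = t²¹, (t¹³)²⁸ = t, (t¹³)²⁹ = t¹⁴, (t¹³)³⁰ = t²⁷, (t¹³)³¹ = t⁷, (t¹³)³² = t²⁰, (t¹³)³³ = e.
The smallest positive k with (t¹³)ᵏ = e is 33.

Answer: 33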